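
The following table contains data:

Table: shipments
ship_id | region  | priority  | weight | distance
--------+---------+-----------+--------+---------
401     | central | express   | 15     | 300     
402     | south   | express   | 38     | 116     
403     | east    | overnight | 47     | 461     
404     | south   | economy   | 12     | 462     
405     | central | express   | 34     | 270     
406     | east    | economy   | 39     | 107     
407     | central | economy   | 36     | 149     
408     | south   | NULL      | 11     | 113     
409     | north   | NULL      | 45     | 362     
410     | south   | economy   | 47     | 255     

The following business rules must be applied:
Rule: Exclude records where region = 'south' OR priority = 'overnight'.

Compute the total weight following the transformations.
169

Step 1: Find records where region = 'south' OR priority = 'overnight'
Step 2: 5 records match, summing to 155
Step 3: Original sum: 324
Step 4: Remaining sum = 324 - 155 = 169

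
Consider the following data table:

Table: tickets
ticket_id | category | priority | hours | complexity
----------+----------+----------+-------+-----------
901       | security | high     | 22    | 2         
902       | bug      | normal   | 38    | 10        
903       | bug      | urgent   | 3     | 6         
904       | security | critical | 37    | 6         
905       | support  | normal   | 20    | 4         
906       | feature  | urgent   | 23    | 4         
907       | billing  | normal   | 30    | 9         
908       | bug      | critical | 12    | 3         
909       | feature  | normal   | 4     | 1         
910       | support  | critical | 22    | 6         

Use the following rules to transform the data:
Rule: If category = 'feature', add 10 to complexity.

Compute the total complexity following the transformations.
71

Step 1: Count records where category = 'feature': 2
Step 2: Total bonus added: 2 × 10 = 20
Step 3: Original sum of complexity: 51
Step 4: Final sum = 51 + 20 = 71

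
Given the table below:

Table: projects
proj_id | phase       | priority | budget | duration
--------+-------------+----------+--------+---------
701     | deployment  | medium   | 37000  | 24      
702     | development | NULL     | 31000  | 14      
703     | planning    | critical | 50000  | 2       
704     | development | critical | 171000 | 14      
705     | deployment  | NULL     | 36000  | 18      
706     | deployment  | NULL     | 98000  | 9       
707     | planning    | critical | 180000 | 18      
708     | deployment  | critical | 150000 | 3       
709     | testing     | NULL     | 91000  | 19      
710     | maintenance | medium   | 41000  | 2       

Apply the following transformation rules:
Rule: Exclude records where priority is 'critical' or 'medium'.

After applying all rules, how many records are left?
4

Step 1: Count records to exclude
  - 4 (critical) + 2 (medium) = 6 records
Step 2: Total records: 10
Step 3: Remaining = 10 - 6 = 4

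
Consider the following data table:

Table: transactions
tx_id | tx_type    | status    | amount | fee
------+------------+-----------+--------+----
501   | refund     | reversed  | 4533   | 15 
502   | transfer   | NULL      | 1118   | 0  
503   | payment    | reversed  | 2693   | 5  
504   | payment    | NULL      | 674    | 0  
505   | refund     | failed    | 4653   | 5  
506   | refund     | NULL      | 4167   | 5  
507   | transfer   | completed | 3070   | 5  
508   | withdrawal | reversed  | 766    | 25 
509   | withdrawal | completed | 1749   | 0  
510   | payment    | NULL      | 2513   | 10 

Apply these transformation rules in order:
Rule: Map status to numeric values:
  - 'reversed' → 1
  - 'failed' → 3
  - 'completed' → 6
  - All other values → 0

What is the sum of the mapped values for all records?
18

Step 1: Apply mapping to each record
Step 2: Count by status:
  'reversed': 3 records × 1 = 3
  'failed': 1 records × 3 = 3
  'completed': 2 records × 6 = 12
Step 3: Sum all mapped values = 18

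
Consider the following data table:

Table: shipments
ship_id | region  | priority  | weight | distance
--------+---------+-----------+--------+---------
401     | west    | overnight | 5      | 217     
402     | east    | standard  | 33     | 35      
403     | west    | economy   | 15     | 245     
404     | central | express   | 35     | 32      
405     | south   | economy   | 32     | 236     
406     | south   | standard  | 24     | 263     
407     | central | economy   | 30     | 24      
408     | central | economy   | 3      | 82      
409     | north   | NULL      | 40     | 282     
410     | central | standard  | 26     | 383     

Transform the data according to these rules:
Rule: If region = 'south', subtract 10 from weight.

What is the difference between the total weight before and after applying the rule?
20

Step 1: Original sum of weight = 243
Step 2: 2 records have region = 'south'
Step 3: Each affected record changes by -10
Step 4: Total change = 2 × -10 = -20
Step 5: New sum = 243 + -20 = 223
Step 6: Difference = |223 - 243| = 20
        (Sum decreased by 20)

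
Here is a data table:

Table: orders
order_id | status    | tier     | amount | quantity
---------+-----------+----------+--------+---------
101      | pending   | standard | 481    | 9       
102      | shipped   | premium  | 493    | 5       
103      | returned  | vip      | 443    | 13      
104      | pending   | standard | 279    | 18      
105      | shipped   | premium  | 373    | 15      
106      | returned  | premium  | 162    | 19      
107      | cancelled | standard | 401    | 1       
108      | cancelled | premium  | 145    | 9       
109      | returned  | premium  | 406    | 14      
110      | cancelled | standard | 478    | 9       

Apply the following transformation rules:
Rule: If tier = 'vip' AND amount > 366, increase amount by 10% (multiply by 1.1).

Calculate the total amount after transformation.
3705.3

Step 1: Find records where tier = 'vip' AND amount > 366
Step 2: 1 records match, summing to 443
Step 3: After multiplier: 443 × 1.1 = 487.3
Step 4: Unaffected records sum: 3218
Step 5: Final sum = 487.3 + 3218 = 3705.3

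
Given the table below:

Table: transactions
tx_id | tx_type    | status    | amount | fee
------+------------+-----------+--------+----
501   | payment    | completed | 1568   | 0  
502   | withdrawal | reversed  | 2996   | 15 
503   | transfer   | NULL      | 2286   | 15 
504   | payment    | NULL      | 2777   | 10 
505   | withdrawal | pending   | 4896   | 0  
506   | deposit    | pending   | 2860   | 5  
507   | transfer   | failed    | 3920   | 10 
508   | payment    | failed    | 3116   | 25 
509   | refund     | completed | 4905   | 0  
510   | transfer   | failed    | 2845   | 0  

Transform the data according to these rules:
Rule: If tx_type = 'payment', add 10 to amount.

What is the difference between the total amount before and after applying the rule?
30

Step 1: Original sum of amount = 32169
Step 2: 3 records have tx_type = 'payment'
Step 3: Each affected record changes by 10
Step 4: Total change = 3 × 10 = 30
Step 5: New sum = 32169 + 30 = 32199
Step 6: Difference = |32199 - 32169| = 30
        (Sum increased by 30)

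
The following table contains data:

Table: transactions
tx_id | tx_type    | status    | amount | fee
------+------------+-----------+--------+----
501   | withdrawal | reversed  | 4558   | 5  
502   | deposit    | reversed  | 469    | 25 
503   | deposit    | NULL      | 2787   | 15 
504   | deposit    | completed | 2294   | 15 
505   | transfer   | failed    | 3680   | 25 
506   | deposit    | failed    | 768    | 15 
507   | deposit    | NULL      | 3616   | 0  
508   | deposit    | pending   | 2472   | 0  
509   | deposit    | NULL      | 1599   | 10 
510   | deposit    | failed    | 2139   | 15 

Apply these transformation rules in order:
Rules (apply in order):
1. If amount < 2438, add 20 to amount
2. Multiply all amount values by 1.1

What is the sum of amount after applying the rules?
26930.2

Step 1: Apply Rule 1 - Add 20 to records with amount < 2438
  - 5 records affected: 7269 + (5 × 20) = 7369
  - Unaffected records: 17113
  - Sum after Rule 1: 24482
Step 2: Apply Rule 2 - Multiply all by 1.1
  - 24482 × 1.1 = 26930.2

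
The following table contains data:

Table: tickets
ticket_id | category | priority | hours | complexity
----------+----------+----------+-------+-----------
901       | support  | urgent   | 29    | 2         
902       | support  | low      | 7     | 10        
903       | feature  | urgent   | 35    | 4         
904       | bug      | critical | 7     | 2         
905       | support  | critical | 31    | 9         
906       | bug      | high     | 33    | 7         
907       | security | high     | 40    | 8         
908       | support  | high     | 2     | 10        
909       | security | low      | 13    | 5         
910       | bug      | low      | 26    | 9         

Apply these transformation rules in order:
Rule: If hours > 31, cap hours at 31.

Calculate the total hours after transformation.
208

Step 1: 3 records have hours > 31
Step 2: These records originally summed to 108
Step 3: After capping: 3 × 31 = 93
Step 4: Unaffected records sum: 115
Step 5: Final sum = 93 + 115 = 208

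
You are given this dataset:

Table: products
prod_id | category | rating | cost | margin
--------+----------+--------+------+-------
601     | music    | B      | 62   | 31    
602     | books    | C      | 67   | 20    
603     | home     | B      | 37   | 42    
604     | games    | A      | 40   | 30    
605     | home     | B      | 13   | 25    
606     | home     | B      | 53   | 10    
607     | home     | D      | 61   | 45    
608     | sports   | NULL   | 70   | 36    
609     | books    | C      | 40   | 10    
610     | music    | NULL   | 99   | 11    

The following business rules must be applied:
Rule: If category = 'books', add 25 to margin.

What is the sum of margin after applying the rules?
310

Step 1: Count records where category = 'books': 2
Step 2: Total bonus added: 2 × 25 = 50
Step 3: Original sum of margin: 260
Step 4: Final sum = 260 + 50 = 310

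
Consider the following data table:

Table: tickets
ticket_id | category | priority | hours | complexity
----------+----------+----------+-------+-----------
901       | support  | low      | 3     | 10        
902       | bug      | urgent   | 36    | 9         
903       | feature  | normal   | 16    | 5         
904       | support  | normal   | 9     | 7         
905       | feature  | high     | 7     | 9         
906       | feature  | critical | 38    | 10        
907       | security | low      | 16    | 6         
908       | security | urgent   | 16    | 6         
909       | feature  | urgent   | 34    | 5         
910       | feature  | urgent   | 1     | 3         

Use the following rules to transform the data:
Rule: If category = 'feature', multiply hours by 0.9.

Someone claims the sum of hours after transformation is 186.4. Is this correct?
No, the correct result is 166.4.

Step 1: Calculate the correct sum after transformation
Step 2: Apply multiplier 0.9 to records where category = 'feature'
Step 3: Correct result = 166.4
Step 4: Claimed result = 186.4
Step 5: 166.4 ≠ 186.4
Conclusion: The claimed result is incorrect. The correct answer is 166.4.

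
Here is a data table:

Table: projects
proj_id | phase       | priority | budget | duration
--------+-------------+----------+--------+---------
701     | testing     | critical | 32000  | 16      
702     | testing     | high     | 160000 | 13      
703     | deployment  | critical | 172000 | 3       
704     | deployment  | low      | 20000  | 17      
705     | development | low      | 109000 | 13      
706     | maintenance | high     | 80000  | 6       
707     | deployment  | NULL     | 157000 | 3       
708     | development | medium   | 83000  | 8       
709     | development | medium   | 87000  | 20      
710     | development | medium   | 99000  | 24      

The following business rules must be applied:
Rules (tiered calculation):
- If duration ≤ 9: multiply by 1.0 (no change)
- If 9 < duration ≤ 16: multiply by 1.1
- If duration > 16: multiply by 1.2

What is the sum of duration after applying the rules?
139.4

Step 1: Tier 1 (duration ≤ 9): 4 records, sum = 20 × 1.0 = 20.0
Step 2: Tier 2 (9 < duration ≤ 16): 3 records, sum = 42 × 1.1 = 46.2
Step 3: Tier 3 (duration > 16): 3 records, sum = 61 × 1.2 = 73.2
Step 4: Final sum = 20.0 + 46.2 + 73.2 = 139.4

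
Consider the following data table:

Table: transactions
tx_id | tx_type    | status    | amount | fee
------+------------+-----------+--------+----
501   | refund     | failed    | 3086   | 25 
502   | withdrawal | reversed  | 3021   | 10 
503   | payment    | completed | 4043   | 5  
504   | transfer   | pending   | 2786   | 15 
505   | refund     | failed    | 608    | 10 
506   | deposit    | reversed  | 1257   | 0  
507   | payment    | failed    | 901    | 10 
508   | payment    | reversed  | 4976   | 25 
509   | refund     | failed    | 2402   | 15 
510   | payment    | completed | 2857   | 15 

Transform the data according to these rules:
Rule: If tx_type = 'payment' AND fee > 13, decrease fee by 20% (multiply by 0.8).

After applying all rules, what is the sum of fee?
122.0

Step 1: Find records where tx_type = 'payment' AND fee > 13
Step 2: 2 records match, summing to 40
Step 3: After multiplier: 40 × 0.8 = 32.0
Step 4: Unaffected records sum: 90
Step 5: Final sum = 32.0 + 90 = 122.0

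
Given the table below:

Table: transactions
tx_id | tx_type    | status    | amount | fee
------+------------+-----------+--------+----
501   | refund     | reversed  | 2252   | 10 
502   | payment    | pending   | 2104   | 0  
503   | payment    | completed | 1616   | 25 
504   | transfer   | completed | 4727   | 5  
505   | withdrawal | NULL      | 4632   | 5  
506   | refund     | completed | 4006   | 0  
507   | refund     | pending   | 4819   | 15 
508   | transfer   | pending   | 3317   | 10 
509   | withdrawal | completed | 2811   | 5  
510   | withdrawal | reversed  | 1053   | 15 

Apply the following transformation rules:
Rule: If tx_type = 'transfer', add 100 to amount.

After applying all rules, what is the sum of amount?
31537

Step 1: Count records where tx_type = 'transfer': 2
Step 2: Total bonus added: 2 × 100 = 200
Step 3: Original sum of amount: 31337
Step 4: Final sum = 31337 + 200 = 31537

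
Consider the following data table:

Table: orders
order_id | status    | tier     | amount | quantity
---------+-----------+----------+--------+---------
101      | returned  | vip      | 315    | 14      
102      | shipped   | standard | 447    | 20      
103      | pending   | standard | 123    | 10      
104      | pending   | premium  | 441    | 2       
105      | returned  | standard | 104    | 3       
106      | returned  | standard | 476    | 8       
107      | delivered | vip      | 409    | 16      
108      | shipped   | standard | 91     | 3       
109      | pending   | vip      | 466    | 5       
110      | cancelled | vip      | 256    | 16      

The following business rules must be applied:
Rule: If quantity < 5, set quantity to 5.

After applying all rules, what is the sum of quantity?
104

Step 1: 3 records have quantity < 5
Step 2: These records originally summed to 8
Step 3: After setting to minimum: 3 × 5 = 15
Step 4: Unaffected records sum: 89
Step 5: Final sum = 15 + 89 = 104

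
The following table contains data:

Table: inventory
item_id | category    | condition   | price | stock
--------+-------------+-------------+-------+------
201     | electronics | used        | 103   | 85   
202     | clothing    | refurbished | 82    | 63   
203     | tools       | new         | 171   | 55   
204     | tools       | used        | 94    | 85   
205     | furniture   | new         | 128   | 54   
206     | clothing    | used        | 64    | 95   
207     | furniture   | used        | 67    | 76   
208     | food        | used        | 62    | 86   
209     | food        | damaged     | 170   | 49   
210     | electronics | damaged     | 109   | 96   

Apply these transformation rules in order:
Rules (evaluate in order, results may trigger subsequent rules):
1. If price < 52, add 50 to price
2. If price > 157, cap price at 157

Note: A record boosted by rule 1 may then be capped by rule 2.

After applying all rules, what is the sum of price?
1023

Step 1: Apply rule 1 to records with price < 52
  - 0 records get bonus of 50
  - Of these, 0 records then exceed 157 and get capped
Step 2: Apply rule 2 to records with price > 157
  - 2 records (original) are capped
Step 3: Calculate final sum = 1023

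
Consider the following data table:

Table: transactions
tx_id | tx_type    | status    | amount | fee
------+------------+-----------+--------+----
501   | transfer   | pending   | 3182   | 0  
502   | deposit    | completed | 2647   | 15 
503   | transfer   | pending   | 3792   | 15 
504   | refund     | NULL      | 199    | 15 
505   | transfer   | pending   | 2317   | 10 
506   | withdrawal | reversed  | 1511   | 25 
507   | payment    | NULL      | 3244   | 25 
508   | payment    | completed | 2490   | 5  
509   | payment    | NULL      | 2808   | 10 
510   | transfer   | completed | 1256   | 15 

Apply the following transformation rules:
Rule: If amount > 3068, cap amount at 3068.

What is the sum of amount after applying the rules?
22432

Step 1: 3 records have amount > 3068
Step 2: These records originally summed to 10218
Step 3: After capping: 3 × 3068 = 9204
Step 4: Unaffected records sum: 13228
Step 5: Final sum = 9204 + 13228 = 22432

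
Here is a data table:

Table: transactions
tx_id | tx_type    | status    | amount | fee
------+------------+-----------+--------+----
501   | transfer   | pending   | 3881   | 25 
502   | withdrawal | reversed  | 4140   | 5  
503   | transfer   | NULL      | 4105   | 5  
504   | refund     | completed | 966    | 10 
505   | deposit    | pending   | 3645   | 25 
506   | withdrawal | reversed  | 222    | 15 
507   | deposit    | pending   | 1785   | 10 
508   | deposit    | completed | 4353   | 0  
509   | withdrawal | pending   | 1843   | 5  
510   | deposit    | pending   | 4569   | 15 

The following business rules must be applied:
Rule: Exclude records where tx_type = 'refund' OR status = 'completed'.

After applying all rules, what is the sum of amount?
24190

Step 1: Find records where tx_type = 'refund' OR status = 'completed'
Step 2: 2 records match, summing to 5319
Step 3: Original sum: 29509
Step 4: Remaining sum = 29509 - 5319 = 24190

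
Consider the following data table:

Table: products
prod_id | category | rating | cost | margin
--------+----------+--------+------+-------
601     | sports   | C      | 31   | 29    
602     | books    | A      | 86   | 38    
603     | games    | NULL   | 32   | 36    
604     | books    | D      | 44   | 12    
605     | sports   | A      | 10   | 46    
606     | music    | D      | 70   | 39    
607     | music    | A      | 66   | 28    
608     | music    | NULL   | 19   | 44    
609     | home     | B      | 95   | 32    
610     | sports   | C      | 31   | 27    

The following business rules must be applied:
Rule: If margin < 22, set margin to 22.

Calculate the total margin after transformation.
341

Step 1: 1 records have margin < 22
Step 2: These records originally summed to 12
Step 3: After setting to minimum: 1 × 22 = 22
Step 4: Unaffected records sum: 319
Step 5: Final sum = 22 + 319 = 341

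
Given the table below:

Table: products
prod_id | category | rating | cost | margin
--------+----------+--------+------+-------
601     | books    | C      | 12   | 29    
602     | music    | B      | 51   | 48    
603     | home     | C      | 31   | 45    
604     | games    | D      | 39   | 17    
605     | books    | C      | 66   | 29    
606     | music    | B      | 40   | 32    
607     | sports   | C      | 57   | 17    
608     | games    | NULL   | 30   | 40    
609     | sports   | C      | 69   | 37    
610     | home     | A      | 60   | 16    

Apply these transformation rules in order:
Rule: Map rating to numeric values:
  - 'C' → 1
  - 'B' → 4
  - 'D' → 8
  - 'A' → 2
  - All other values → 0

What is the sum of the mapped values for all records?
23

Step 1: Apply mapping to each record
Step 2: Count by status:
  'C': 5 records × 1 = 5
  'B': 2 records × 4 = 8
  'D': 1 records × 8 = 8
  'A': 1 records × 2 = 2
Step 3: Sum all mapped values = 23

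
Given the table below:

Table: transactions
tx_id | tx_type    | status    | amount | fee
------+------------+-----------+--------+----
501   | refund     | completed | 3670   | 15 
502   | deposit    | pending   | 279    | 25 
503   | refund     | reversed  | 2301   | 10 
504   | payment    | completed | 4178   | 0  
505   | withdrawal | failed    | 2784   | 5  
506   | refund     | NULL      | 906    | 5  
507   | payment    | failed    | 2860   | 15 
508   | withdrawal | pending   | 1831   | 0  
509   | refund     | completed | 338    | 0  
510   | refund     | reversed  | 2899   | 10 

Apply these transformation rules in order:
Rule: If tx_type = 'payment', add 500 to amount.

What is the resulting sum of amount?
23046

Step 1: Count records where tx_type = 'payment': 2
Step 2: Total bonus added: 2 × 500 = 1000
Step 3: Original sum of amount: 22046
Step 4: Final sum = 22046 + 1000 = 23046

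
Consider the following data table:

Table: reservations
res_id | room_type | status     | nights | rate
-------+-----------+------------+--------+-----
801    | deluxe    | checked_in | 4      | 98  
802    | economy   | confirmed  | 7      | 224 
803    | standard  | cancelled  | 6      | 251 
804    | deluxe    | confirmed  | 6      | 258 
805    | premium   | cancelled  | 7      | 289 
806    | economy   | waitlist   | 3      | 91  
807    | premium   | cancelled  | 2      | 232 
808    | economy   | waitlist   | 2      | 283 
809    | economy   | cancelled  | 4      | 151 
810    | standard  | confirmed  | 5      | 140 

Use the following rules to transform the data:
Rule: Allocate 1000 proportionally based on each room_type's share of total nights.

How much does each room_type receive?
deluxe: 217.39, economy: 347.83, premium: 195.65, standard: 239.13

Step 1: Calculate total nights = 46
Step 2: Calculate each room_type's proportion:
  deluxe: 10/46 = 21.74% → 217.39
  economy: 16/46 = 34.78% → 347.83
  premium: 9/46 = 19.57% → 195.65
  standard: 11/46 = 23.91% → 239.13
Step 3: Verify: sum of allocations ≈ 1000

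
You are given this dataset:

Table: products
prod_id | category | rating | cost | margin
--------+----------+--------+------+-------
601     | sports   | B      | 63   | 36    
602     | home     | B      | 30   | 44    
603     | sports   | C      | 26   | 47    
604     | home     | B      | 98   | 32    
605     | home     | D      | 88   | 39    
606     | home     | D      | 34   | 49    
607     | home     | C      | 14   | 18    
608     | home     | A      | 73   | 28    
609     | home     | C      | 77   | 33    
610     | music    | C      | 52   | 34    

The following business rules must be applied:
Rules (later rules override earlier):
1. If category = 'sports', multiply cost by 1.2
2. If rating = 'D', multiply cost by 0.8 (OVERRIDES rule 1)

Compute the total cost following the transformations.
548.4

Step 1: Rule 2 takes priority for records with rating = 'D'
  - 2 records: 122 × 0.8 = 97.6
Step 2: Rule 1 applies to remaining records with category = 'sports'
  - 2 records: 89 × 1.2 = 106.8
Step 3: Other records unchanged: 344
Step 4: Final sum = 97.6 + 106.8 + 344 = 548.4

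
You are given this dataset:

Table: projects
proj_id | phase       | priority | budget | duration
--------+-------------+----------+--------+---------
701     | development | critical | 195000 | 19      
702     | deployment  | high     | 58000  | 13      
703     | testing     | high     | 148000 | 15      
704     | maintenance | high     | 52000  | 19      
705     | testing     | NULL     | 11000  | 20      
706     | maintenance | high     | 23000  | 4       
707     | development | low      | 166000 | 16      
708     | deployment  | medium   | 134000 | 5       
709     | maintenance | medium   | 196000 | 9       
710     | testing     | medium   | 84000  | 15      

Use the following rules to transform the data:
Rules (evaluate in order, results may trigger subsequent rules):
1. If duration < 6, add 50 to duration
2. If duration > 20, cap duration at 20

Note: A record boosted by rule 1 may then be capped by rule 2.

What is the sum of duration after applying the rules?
166

Step 1: Apply rule 1 to records with duration < 6
  - 2 records get bonus of 50
  - Of these, 2 records then exceed 20 and get capped
Step 2: Apply rule 2 to records with duration > 20
  - 0 records (original) are capped
Step 3: Calculate final sum = 166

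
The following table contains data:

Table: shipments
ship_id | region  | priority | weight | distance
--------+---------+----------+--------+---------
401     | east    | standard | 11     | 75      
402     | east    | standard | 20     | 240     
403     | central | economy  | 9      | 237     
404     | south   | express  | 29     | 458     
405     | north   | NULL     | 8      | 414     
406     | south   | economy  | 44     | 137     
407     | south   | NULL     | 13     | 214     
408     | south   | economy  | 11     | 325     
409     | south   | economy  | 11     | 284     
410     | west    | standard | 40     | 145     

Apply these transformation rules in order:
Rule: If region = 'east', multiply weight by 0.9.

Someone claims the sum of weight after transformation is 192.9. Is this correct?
Yes, the result is correct.

Step 1: Calculate the correct sum after transformation
Step 2: Apply multiplier 0.9 to records where region = 'east'
Step 3: Correct result = 192.9
Step 4: Claimed result = 192.9
Step 5: 192.9 = 192.9 ✓
Conclusion: The claimed result is correct.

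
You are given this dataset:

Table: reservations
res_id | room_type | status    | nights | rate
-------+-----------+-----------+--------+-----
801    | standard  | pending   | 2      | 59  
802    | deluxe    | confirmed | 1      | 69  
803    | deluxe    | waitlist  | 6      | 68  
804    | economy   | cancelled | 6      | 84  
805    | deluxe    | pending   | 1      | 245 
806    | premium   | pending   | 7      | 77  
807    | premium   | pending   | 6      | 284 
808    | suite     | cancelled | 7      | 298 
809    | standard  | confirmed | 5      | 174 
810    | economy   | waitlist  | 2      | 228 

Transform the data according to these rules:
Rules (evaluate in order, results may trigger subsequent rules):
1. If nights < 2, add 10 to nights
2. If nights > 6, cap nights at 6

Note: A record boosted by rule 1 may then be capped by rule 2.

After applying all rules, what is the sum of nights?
51

Step 1: Apply rule 1 to records with nights < 2
  - 2 records get bonus of 10
  - Of these, 2 records then exceed 6 and get capped
Step 2: Apply rule 2 to records with nights > 6
  - 2 records (original) are capped
Step 3: Calculate final sum = 51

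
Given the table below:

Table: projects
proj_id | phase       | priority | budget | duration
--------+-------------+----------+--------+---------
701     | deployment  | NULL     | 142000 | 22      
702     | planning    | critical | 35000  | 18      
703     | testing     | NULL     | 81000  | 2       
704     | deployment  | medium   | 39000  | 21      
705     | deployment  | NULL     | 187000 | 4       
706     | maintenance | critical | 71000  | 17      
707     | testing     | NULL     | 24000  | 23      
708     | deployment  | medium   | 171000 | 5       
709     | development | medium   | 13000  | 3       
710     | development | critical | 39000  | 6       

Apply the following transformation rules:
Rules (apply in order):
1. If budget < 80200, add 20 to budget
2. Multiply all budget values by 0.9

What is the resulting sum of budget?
721908.0

Step 1: Apply Rule 1 - Add 20 to records with budget < 80200
  - 6 records affected: 221000 + (6 × 20) = 221120
  - Unaffected records: 581000
  - Sum after Rule 1: 802120
Step 2: Apply Rule 2 - Multiply all by 0.9
  - 802120 × 0.9 = 721908.0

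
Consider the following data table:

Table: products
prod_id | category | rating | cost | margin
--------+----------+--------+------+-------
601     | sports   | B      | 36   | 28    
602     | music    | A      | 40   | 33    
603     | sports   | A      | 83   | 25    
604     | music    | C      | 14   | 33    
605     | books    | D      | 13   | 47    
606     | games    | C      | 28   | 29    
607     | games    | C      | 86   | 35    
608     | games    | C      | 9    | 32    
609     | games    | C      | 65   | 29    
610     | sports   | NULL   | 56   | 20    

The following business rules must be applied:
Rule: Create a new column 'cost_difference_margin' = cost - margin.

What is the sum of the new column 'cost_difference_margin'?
119

Step 1: For each record, compute cost - margin
Example calculations:
  36 - 28 = 8
  40 - 33 = 7
  83 - 25 = 58
  ...
Step 2: Sum all derived values
Step 3: Total = 119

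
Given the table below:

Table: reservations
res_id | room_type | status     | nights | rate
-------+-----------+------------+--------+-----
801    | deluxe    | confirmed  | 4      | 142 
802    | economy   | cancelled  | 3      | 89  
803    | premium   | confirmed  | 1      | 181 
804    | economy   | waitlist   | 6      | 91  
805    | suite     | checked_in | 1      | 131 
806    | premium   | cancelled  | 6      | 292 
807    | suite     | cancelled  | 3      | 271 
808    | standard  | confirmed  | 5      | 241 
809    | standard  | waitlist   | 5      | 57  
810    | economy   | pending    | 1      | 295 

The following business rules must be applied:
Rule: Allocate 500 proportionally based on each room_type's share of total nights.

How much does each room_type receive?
deluxe: 57.14, economy: 142.86, premium: 100.0, standard: 142.86, suite: 57.14

Step 1: Calculate total nights = 35
Step 2: Calculate each room_type's proportion:
  deluxe: 4/35 = 11.43% → 57.14
  economy: 10/35 = 28.57% → 142.86
  premium: 7/35 = 20.00% → 100.0
  standard: 10/35 = 28.57% → 142.86
  suite: 4/35 = 11.43% → 57.14
Step 3: Verify: sum of allocations ≈ 500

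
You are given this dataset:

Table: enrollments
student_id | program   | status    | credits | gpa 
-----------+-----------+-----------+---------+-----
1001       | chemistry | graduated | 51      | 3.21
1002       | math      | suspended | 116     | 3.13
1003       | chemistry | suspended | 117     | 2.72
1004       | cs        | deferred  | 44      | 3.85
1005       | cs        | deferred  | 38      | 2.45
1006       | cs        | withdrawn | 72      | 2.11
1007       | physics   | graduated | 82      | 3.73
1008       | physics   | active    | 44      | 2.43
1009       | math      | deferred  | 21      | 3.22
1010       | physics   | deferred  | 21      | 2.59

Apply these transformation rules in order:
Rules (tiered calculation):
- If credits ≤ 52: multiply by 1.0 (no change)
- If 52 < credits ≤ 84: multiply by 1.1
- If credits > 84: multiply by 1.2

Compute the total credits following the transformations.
668.0

Step 1: Tier 1 (credits ≤ 52): 6 records, sum = 219 × 1.0 = 219.0
Step 2: Tier 2 (52 < credits ≤ 84): 2 records, sum = 154 × 1.1 = 169.4
Step 3: Tier 3 (credits > 84): 2 records, sum = 233 × 1.2 = 279.6
Step 4: Final sum = 219.0 + 169.4 + 279.6 = 668.0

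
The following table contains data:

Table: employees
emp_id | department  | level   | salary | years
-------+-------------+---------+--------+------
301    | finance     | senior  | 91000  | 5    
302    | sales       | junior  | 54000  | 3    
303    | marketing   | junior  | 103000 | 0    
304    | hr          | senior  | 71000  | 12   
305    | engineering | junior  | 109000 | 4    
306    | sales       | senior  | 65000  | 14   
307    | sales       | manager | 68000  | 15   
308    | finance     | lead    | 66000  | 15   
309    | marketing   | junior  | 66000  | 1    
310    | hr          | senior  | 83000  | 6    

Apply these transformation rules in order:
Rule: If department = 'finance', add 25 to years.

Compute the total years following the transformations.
125

Step 1: Count records where department = 'finance': 2
Step 2: Total bonus added: 2 × 25 = 50
Step 3: Original sum of years: 75
Step 4: Final sum = 75 + 50 = 125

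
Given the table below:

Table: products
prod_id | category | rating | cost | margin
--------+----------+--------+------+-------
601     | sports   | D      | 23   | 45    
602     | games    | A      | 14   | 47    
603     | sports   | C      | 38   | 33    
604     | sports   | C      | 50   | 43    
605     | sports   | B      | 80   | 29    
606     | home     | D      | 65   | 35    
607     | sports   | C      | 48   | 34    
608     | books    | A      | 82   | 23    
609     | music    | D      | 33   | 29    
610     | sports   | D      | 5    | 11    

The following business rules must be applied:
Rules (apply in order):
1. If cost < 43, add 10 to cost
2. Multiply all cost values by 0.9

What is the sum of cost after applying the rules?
439.2

Step 1: Apply Rule 1 - Add 10 to records with cost < 43
  - 5 records affected: 113 + (5 × 10) = 163
  - Unaffected records: 325
  - Sum after Rule 1: 488
Step 2: Apply Rule 2 - Multiply all by 0.9
  - 488 × 0.9 = 439.2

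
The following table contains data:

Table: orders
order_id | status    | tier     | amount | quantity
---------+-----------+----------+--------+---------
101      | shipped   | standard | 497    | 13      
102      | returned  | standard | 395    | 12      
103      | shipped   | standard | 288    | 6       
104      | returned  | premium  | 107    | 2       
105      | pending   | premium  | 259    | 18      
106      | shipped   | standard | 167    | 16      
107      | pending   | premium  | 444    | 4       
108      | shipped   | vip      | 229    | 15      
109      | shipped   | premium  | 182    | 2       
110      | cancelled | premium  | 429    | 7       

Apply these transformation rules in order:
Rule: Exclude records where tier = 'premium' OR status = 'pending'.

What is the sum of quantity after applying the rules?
62

Step 1: Find records where tier = 'premium' OR status = 'pending'
Step 2: 5 records match, summing to 33
Step 3: Original sum: 95
Step 4: Remaining sum = 95 - 33 = 62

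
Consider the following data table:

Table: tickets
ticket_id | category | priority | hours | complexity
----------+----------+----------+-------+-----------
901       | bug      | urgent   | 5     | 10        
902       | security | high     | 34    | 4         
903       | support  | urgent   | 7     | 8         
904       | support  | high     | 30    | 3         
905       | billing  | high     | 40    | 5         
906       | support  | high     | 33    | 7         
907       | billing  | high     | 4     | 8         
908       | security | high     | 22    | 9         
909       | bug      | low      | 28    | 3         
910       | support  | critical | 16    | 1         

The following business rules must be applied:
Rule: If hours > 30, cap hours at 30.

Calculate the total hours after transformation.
202

Step 1: 3 records have hours > 30
Step 2: These records originally summed to 107
Step 3: After capping: 3 × 30 = 90
Step 4: Unaffected records sum: 112
Step 5: Final sum = 90 + 112 = 202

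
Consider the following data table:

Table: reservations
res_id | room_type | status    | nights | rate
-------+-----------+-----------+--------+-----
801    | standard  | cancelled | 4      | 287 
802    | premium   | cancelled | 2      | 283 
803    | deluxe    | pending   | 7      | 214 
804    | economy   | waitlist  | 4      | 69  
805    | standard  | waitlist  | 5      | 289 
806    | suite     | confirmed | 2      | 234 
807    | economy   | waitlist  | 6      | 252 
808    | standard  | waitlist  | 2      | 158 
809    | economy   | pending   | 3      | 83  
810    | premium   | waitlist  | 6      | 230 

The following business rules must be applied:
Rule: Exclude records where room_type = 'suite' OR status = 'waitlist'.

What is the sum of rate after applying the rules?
867

Step 1: Find records where room_type = 'suite' OR status = 'waitlist'
Step 2: 6 records match, summing to 1232
Step 3: Original sum: 2099
Step 4: Remaining sum = 2099 - 1232 = 867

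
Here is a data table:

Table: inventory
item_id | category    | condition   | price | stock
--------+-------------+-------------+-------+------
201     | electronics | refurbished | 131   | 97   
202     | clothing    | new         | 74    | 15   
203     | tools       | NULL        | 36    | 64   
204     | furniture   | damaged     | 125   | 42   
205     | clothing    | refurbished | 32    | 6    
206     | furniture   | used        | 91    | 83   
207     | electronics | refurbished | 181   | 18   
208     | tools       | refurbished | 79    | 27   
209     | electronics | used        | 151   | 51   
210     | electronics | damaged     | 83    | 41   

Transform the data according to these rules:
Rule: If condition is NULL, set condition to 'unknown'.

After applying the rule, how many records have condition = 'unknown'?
1

Step 1: Count records where condition IS NULL
Step 2: Found 1 records with NULL condition
Step 3: These records will have condition set to 'unknown'
Step 4: Records already having condition = 'unknown': 0
Step 5: Answer: 1 + 0 = 1 records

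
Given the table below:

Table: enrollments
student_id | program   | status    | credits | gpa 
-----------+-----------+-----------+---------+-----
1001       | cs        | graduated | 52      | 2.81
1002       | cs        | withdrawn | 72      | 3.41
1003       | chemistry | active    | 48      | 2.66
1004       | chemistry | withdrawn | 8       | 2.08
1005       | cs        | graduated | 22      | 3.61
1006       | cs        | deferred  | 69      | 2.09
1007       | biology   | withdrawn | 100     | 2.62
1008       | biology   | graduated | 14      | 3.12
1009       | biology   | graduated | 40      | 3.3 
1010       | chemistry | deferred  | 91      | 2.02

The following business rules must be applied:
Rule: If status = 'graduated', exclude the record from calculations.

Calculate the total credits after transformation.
388

Step 1: Identify records where status = 'graduated'
Step 2: The excluded records sum to 128
Step 3: Original total credits = 516
Step 4: Remaining total = 516 - 128 = 388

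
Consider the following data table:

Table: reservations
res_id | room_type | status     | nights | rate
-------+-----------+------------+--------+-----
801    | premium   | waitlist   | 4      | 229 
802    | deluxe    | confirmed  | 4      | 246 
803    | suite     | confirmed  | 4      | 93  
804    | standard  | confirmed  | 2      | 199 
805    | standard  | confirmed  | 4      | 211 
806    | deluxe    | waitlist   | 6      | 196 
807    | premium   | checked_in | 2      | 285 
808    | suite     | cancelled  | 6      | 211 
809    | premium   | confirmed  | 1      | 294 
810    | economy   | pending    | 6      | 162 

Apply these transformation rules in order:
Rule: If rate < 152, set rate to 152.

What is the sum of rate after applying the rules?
2185

Step 1: 1 records have rate < 152
Step 2: These records originally summed to 93
Step 3: After setting to minimum: 1 × 152 = 152
Step 4: Unaffected records sum: 2033
Step 5: Final sum = 152 + 2033 = 2185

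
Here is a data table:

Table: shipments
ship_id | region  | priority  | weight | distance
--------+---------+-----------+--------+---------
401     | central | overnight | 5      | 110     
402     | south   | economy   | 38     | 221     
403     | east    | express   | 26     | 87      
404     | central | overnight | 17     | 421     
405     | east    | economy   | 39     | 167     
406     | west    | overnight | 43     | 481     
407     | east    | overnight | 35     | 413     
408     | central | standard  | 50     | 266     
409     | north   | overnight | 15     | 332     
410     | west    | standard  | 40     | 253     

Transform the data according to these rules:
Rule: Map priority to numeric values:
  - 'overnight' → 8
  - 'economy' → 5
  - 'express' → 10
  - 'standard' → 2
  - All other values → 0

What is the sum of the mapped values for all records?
64

Step 1: Apply mapping to each record
Step 2: Count by status:
  'overnight': 5 records × 8 = 40
  'economy': 2 records × 5 = 10
  'express': 1 records × 10 = 10
  'standard': 2 records × 2 = 4
Step 3: Sum all mapped values = 64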